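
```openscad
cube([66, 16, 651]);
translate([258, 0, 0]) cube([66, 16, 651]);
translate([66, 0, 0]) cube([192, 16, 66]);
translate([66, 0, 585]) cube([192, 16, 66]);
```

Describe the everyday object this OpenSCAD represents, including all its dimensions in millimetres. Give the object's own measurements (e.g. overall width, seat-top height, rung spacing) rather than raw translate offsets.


A rectangular picture frame lying in the x–z plane (depth along y). The opening is 192 mm wide (x) by 519 mm tall (z), surrounded by a border 66 mm wide on all four sides. The frame is 16 mm deep and is made of two full-height vertical stiles with two horizontal rails fitted between them.


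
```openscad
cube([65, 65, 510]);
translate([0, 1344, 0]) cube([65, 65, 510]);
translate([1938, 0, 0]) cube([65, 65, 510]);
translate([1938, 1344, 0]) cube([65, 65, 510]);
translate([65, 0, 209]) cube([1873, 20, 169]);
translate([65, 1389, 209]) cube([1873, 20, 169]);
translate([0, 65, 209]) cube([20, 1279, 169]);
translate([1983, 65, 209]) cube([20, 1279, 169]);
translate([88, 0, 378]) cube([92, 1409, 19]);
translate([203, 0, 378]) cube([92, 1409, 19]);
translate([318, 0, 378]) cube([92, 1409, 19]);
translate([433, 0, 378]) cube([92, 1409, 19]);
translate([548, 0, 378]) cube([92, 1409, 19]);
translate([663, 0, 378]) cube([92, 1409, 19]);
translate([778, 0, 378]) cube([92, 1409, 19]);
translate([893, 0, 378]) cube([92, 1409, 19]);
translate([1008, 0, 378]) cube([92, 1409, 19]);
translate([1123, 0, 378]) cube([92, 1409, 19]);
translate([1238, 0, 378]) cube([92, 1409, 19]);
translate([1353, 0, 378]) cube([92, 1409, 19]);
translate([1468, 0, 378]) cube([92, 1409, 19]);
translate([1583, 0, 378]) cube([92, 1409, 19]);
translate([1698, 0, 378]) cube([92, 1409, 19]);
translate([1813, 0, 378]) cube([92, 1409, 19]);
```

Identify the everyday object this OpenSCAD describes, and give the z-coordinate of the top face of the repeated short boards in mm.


A bed frame. The slat-top height is 397 mm.

Four posts, four rails, and a row of slats — a bed frame. Slats sit on the rails at z = 209 + 169 = 378; with slat thickness 19, the top is 397 mm.


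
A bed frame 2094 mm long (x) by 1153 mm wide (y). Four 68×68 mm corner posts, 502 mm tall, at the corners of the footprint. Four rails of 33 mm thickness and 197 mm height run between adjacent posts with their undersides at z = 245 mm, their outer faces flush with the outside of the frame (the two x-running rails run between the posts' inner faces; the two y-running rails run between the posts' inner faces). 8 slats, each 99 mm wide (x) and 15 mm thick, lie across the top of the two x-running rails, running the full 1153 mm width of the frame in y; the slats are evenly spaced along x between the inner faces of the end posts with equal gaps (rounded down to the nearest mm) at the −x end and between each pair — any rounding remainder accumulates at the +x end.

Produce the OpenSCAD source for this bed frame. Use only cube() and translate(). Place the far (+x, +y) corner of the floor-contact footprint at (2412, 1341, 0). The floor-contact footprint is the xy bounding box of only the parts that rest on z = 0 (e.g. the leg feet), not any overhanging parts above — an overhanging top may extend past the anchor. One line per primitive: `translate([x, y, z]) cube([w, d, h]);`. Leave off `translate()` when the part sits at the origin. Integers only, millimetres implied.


translate([318, 188, 0]) cube([68, 68, 502]);
translate([318, 1273, 0]) cube([68, 68, 502]);
translate([2344, 188, 0]) cube([68, 68, 502]);
translate([2344, 1273, 0]) cube([68, 68, 502]);
translate([386, 188, 245]) cube([1958, 33, 197]);
translate([386, 1308, 245]) cube([1958, 33, 197]);
translate([318, 256, 245]) cube([33, 1017, 197]);
translate([2379, 256, 245]) cube([33, 1017, 197]);
translate([515, 188, 442]) cube([99, 1153, 15]);
translate([743, 188, 442]) cube([99, 1153, 15]);
translate([971, 188, 442]) cube([99, 1153, 15]);
translate([1199, 188, 442]) cube([99, 1153, 15]);
translate([1427, 188, 442]) cube([99, 1153, 15]);
translate([1655, 188, 442]) cube([99, 1153, 15]);
translate([1883, 188, 442]) cube([99, 1153, 15]);
translate([2111, 188, 442]) cube([99, 1153, 15]);


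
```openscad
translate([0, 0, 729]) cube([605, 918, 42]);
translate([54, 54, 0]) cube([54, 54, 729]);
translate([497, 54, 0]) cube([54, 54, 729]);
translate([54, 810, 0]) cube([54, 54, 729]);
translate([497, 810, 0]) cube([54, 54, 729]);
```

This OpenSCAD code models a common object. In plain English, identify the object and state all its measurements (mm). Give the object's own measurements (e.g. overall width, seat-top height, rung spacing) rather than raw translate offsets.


A rectangular dining table. The top is 605×918×42 mm with its upper surface at z = 771 mm. It stands on four 54×54 mm square legs, each inset 54 mm from the nearest pair of top edges, running from the floor to the underside of the top.


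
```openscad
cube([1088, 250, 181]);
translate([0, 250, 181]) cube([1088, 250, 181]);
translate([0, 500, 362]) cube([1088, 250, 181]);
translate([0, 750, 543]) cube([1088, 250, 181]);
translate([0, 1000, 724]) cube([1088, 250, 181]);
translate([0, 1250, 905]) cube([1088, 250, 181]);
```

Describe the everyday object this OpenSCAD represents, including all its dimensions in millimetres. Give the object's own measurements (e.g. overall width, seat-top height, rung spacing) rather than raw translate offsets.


A straight staircase of 6 solid steps. Each step is 1088 mm wide (x), 250 mm deep (y, the going) and 181 mm tall (the rise). The first step rests on the floor; each subsequent step sits one going further in +y and one rise higher in +z, directly behind and above the previous step with no overlap.


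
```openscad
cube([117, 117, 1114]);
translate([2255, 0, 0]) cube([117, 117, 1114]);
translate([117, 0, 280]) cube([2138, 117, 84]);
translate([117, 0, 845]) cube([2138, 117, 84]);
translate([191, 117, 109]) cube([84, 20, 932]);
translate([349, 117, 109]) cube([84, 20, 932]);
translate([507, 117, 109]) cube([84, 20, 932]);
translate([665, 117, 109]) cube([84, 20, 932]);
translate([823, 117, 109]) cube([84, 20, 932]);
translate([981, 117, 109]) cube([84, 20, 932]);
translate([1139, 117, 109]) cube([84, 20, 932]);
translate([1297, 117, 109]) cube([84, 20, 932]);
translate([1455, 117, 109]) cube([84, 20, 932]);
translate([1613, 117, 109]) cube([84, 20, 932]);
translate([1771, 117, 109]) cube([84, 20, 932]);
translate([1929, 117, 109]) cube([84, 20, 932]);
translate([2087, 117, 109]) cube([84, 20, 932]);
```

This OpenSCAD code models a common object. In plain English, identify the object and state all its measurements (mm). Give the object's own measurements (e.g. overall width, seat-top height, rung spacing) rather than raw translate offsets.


A fence section. Two 117×117 mm posts, 1114 mm tall, stand on the floor with a clear span of 2138 mm between their inner faces. Two horizontal rails of 117×84 mm section span the gap between the posts with their undersides at z = 280 mm and z = 845 mm, flush with the posts' −y face. 13 pickets, each 84 mm wide, 20 mm thick and 932 mm tall, are fixed to the +y face of the rails with their bottoms at z = 109 mm, spaced across the span with a 74 mm gap after the −x post and between neighbouring pickets, with 84 mm left before the +x post.


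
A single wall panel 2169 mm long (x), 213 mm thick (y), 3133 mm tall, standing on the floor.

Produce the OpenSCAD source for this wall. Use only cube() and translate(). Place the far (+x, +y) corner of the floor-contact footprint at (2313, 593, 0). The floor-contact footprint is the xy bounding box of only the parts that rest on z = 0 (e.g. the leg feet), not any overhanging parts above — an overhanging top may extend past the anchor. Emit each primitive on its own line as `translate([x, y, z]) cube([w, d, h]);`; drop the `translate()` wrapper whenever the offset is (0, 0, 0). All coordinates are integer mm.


translate([144, 380, 0]) cube([2169, 213, 3133]);


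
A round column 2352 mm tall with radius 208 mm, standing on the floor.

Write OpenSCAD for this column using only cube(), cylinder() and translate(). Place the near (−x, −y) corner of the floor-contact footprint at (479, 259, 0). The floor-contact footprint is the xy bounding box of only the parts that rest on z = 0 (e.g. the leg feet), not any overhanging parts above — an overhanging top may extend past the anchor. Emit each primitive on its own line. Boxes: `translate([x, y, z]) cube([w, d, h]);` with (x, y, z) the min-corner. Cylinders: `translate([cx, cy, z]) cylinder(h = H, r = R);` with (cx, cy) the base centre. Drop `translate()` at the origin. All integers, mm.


translate([687, 467, 0]) cylinder(h = 2352, r = 208);


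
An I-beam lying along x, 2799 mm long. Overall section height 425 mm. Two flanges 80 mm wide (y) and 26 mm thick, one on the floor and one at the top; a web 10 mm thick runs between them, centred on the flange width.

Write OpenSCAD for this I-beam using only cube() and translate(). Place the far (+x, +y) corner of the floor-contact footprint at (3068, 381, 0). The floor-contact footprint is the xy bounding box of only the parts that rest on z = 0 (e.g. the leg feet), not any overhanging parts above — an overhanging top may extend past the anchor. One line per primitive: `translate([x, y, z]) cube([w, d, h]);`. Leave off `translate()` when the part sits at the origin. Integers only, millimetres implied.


translate([269, 301, 0]) cube([2799, 80, 26]);
translate([269, 336, 26]) cube([2799, 10, 373]);
translate([269, 301, 399]) cube([2799, 80, 26]);


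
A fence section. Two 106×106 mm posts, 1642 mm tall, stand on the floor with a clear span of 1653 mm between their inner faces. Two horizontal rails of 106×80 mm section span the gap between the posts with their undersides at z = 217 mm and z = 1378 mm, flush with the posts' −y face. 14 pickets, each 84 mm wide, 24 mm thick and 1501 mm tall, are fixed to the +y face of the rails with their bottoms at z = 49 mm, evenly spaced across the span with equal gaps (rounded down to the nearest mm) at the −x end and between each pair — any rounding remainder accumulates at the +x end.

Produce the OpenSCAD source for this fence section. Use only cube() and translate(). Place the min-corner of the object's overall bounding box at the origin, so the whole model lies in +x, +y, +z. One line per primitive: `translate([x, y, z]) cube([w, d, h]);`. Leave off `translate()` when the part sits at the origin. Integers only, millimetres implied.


cube([106, 106, 1642]);
translate([1759, 0, 0]) cube([106, 106, 1642]);
translate([106, 0, 217]) cube([1653, 106, 80]);
translate([106, 0, 1378]) cube([1653, 106, 80]);
translate([137, 106, 49]) cube([84, 24, 1501]);
translate([252, 106, 49]) cube([84, 24, 1501]);
translate([367, 106, 49]) cube([84, 24, 1501]);
translate([482, 106, 49]) cube([84, 24, 1501]);
translate([597, 106, 49]) cube([84, 24, 1501]);
translate([712, 106, 49]) cube([84, 24, 1501]);
translate([827, 106, 49]) cube([84, 24, 1501]);
translate([942, 106, 49]) cube([84, 24, 1501]);
translate([1057, 106, 49]) cube([84, 24, 1501]);
translate([1172, 106, 49]) cube([84, 24, 1501]);
translate([1287, 106, 49]) cube([84, 24, 1501]);
translate([1402, 106, 49]) cube([84, 24, 1501]);
translate([1517, 106, 49]) cube([84, 24, 1501]);
translate([1632, 106, 49]) cube([84, 24, 1501]);


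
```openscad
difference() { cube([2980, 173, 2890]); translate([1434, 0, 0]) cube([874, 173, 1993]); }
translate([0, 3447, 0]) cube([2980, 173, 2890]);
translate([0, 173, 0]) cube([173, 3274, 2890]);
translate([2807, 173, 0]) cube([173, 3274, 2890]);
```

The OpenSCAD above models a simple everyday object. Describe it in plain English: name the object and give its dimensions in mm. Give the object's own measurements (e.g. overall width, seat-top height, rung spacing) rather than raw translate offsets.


A single room: four walls, each 2890 mm tall and 173 mm thick, enclosing an outside footprint 2980×3620 mm (x × y), no floor or roof. The front and back walls (−y and +y sides) run the full x-width; the side walls fit between their inner faces. A door opening 874 mm wide and 1993 mm tall is cut through the front wall from the floor up, its −x edge 1434 mm from the wall's −x end.


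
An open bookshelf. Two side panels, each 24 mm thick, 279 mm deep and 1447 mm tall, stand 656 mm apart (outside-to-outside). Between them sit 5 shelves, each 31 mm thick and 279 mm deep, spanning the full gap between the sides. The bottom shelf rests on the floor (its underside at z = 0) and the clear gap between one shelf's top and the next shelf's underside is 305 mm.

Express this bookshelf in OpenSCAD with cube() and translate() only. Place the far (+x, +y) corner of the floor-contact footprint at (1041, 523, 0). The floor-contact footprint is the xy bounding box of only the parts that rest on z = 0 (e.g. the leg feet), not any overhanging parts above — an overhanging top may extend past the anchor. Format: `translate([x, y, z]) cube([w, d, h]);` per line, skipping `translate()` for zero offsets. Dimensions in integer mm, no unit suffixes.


translate([385, 244, 0]) cube([24, 279, 1447]);
translate([1017, 244, 0]) cube([24, 279, 1447]);
translate([409, 244, 0]) cube([608, 279, 31]);
translate([409, 244, 336]) cube([608, 279, 31]);
translate([409, 244, 672]) cube([608, 279, 31]);
translate([409, 244, 1008]) cube([608, 279, 31]);
translate([409, 244, 1344]) cube([608, 279, 31]);


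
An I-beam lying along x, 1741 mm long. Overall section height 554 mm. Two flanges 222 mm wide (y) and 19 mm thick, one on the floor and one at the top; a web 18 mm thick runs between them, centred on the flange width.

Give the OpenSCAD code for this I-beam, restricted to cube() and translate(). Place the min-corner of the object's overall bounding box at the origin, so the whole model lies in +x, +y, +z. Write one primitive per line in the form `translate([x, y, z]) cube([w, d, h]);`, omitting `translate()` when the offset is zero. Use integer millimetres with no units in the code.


cube([1741, 222, 19]);
translate([0, 102, 19]) cube([1741, 18, 516]);
translate([0, 0, 535]) cube([1741, 222, 19]);


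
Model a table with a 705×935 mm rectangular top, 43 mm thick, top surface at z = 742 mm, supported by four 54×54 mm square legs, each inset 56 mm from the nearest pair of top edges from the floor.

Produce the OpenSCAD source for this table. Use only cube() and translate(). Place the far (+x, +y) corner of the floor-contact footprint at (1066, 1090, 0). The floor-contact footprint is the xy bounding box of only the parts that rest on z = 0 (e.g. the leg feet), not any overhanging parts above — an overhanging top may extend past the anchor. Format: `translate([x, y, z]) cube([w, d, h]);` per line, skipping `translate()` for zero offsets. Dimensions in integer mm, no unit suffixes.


// leg_h = 742 - 43 = 699
translate([417, 211, 699]) cube([705, 935, 43]);
translate([473, 267, 0]) cube([54, 54, 699]);
translate([1012, 267, 0]) cube([54, 54, 699]);
translate([473, 1036, 0]) cube([54, 54, 699]);
translate([1012, 1036, 0]) cube([54, 54, 699]);


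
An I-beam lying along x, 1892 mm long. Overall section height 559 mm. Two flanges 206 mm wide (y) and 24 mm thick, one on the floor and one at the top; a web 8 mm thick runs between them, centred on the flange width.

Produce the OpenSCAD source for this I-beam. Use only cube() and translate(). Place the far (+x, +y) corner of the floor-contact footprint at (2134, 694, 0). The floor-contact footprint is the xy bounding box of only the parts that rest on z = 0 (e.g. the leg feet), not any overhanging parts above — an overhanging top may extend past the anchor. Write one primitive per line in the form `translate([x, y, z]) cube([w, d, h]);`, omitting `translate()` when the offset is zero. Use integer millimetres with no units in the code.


translate([242, 488, 0]) cube([1892, 206, 24]);
translate([242, 587, 24]) cube([1892, 8, 511]);
translate([242, 488, 535]) cube([1892, 206, 24]);


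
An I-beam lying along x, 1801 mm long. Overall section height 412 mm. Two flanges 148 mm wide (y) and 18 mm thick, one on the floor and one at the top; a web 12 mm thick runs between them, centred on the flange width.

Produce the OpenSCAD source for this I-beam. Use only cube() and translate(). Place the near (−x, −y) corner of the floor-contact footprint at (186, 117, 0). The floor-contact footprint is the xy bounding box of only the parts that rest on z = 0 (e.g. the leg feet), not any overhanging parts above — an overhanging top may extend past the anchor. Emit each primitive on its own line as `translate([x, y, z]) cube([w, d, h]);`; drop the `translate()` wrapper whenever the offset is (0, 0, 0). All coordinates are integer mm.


translate([186, 117, 0]) cube([1801, 148, 18]);
translate([186, 185, 18]) cube([1801, 12, 376]);
translate([186, 117, 394]) cube([1801, 148, 18]);


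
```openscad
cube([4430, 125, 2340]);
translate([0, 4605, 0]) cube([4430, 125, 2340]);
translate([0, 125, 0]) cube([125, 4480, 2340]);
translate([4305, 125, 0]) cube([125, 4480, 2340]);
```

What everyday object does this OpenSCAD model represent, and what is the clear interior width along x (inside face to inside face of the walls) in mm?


A house (or room) frame. The interior width is 4180 mm.

Four 2340 mm walls enclosing a rectangle with no floor or roof — a room or house frame. Outside width is 4430 mm and wall thickness is 125 mm, so the interior width is 4430 − 2 × 125 = 4180 mm.


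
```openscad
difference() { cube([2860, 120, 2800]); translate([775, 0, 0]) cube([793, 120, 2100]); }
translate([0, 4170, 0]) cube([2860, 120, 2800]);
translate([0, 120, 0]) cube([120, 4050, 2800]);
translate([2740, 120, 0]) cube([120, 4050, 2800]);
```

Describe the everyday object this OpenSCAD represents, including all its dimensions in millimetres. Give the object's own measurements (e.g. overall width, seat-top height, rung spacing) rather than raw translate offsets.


A single room: four walls, each 2800 mm tall and 120 mm thick, enclosing an outside footprint 2860×4290 mm (x × y), no floor or roof. The front and back walls (−y and +y sides) run the full x-width; the side walls fit between their inner faces. A door opening 793 mm wide and 2100 mm tall is cut through the front wall from the floor up, its −x edge 775 mm from the wall's −x end.


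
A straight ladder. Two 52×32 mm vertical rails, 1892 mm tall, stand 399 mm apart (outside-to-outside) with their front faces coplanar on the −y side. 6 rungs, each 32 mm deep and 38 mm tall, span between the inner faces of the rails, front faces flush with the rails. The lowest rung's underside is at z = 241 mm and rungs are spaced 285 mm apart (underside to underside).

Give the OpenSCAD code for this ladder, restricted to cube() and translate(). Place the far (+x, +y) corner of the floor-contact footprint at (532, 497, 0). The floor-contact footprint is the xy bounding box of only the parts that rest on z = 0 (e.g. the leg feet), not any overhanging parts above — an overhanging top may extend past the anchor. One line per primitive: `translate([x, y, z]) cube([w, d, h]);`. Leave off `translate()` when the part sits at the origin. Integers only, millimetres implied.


translate([133, 465, 0]) cube([52, 32, 1892]);
translate([480, 465, 0]) cube([52, 32, 1892]);
translate([185, 465, 241]) cube([295, 32, 38]);
translate([185, 465, 526]) cube([295, 32, 38]);
translate([185, 465, 811]) cube([295, 32, 38]);
translate([185, 465, 1096]) cube([295, 32, 38]);
translate([185, 465, 1381]) cube([295, 32, 38]);
translate([185, 465, 1666]) cube([295, 32, 38]);


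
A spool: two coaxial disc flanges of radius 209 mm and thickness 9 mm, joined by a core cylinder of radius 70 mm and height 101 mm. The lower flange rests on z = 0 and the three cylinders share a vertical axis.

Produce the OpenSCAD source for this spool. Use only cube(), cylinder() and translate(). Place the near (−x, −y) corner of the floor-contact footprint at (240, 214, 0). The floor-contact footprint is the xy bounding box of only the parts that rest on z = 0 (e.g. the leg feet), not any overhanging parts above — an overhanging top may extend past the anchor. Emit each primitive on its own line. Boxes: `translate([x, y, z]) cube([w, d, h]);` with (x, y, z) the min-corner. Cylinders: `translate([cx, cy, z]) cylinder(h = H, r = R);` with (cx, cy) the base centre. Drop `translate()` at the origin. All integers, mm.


translate([449, 423, 0]) cylinder(h = 9, r = 209);
translate([449, 423, 9]) cylinder(h = 101, r = 70);
translate([449, 423, 110]) cylinder(h = 9, r = 209);


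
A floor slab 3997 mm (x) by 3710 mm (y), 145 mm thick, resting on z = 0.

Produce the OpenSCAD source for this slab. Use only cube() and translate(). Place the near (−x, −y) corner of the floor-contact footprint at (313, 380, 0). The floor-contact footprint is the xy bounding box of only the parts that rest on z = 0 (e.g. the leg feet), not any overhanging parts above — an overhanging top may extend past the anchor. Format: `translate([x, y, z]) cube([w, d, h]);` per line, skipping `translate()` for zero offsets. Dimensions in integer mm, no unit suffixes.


translate([313, 380, 0]) cube([3997, 3710, 145]);


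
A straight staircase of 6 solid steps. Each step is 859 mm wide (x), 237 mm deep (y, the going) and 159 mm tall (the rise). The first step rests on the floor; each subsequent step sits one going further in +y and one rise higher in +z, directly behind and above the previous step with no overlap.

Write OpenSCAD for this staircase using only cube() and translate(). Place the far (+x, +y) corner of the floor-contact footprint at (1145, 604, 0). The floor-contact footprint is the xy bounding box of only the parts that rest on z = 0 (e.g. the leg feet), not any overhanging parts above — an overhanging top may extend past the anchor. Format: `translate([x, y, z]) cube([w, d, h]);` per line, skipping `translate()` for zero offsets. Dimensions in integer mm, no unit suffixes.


translate([286, 367, 0]) cube([859, 237, 159]);
translate([286, 604, 159]) cube([859, 237, 159]);
translate([286, 841, 318]) cube([859, 237, 159]);
translate([286, 1078, 477]) cube([859, 237, 159]);
translate([286, 1315, 636]) cube([859, 237, 159]);
translate([286, 1552, 795]) cube([859, 237, 159]);


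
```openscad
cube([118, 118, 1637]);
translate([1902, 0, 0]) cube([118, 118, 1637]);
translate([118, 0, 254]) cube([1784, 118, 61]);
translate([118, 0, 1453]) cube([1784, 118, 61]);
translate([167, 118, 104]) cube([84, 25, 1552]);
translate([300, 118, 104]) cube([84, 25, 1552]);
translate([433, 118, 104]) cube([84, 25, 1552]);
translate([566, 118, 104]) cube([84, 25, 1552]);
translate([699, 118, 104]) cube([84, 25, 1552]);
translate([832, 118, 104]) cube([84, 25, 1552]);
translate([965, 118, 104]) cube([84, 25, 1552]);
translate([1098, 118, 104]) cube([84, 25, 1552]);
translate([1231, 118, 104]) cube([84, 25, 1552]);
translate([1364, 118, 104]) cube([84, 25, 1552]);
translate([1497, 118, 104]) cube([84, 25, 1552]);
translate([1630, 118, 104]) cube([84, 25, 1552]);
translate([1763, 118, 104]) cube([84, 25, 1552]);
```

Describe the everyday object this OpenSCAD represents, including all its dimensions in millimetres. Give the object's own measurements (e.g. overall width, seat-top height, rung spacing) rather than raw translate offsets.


A fence section. Two 118×118 mm posts, 1637 mm tall, stand on the floor with a clear span of 1784 mm between their inner faces. Two horizontal rails of 118×61 mm section span the gap between the posts with their undersides at z = 254 mm and z = 1453 mm, flush with the posts' −y face. 13 pickets, each 84 mm wide, 25 mm thick and 1552 mm tall, are fixed to the +y face of the rails with their bottoms at z = 104 mm, spaced across the span with a 49 mm gap after the −x post and between neighbouring pickets, with 55 mm left before the +x post.


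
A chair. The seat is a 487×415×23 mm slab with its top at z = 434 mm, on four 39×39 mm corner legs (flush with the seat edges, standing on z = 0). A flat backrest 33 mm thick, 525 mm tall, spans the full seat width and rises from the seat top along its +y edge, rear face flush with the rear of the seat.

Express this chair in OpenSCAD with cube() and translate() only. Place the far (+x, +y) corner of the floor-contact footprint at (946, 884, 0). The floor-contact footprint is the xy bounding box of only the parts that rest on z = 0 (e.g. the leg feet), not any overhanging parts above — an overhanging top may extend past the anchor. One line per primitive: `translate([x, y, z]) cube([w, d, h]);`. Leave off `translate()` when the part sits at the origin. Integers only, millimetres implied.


// leg_h = 434 - 23 = 411
translate([459, 469, 411]) cube([487, 415, 23]);
translate([459, 469, 0]) cube([39, 39, 411]);
translate([907, 469, 0]) cube([39, 39, 411]);
translate([459, 845, 0]) cube([39, 39, 411]);
translate([907, 845, 0]) cube([39, 39, 411]);
translate([459, 851, 434]) cube([487, 33, 525]);


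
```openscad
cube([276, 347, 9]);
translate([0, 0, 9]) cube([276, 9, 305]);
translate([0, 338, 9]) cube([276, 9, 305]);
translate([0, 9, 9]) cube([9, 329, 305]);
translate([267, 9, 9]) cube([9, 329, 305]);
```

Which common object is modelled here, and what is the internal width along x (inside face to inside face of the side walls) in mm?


An open box. The internal width is 258 mm.

A 276×347 base slab with four walls standing on it — an open box. The base is 276 mm wide and the walls are 9 mm thick, so the internal width is 276 − 2 × 9 = 258 mm.


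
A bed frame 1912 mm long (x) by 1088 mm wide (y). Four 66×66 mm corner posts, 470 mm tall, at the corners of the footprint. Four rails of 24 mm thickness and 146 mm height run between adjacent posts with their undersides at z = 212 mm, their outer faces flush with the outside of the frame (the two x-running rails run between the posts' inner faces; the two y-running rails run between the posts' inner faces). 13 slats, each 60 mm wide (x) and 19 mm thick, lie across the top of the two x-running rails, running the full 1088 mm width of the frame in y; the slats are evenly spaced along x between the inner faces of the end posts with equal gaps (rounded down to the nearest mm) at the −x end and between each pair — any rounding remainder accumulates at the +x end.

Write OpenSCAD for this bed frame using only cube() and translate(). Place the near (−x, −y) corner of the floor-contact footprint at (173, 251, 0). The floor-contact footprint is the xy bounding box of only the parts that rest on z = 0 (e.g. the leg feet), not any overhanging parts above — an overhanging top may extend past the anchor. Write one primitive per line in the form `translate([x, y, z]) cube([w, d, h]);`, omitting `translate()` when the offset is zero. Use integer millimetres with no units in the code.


translate([173, 251, 0]) cube([66, 66, 470]);
translate([173, 1273, 0]) cube([66, 66, 470]);
translate([2019, 251, 0]) cube([66, 66, 470]);
translate([2019, 1273, 0]) cube([66, 66, 470]);
translate([239, 251, 212]) cube([1780, 24, 146]);
translate([239, 1315, 212]) cube([1780, 24, 146]);
translate([173, 317, 212]) cube([24, 956, 146]);
translate([2061, 317, 212]) cube([24, 956, 146]);
translate([310, 251, 358]) cube([60, 1088, 19]);
translate([441, 251, 358]) cube([60, 1088, 19]);
translate([572, 251, 358]) cube([60, 1088, 19]);
translate([703, 251, 358]) cube([60, 1088, 19]);
translate([834, 251, 358]) cube([60, 1088, 19]);
translate([965, 251, 358]) cube([60, 1088, 19]);
translate([1096, 251, 358]) cube([60, 1088, 19]);
translate([1227, 251, 358]) cube([60, 1088, 19]);
translate([1358, 251, 358]) cube([60, 1088, 19]);
translate([1489, 251, 358]) cube([60, 1088, 19]);
translate([1620, 251, 358]) cube([60, 1088, 19]);
translate([1751, 251, 358]) cube([60, 1088, 19]);
translate([1882, 251, 358]) cube([60, 1088, 19]);


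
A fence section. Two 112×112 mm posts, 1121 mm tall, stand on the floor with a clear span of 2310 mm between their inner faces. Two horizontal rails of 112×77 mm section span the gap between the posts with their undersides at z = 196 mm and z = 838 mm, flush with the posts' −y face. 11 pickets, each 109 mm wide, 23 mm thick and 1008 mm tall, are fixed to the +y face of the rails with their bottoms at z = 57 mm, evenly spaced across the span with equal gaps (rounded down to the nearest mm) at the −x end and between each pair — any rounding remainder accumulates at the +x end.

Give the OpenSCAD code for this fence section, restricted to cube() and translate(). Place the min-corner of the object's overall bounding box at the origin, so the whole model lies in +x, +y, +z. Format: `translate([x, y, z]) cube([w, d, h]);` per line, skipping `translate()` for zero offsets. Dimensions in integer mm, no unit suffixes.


cube([112, 112, 1121]);
translate([2422, 0, 0]) cube([112, 112, 1121]);
translate([112, 0, 196]) cube([2310, 112, 77]);
translate([112, 0, 838]) cube([2310, 112, 77]);
translate([204, 112, 57]) cube([109, 23, 1008]);
translate([405, 112, 57]) cube([109, 23, 1008]);
translate([606, 112, 57]) cube([109, 23, 1008]);
translate([807, 112, 57]) cube([109, 23, 1008]);
translate([1008, 112, 57]) cube([109, 23, 1008]);
translate([1209, 112, 57]) cube([109, 23, 1008]);
translate([1410, 112, 57]) cube([109, 23, 1008]);
translate([1611, 112, 57]) cube([109, 23, 1008]);
translate([1812, 112, 57]) cube([109, 23, 1008]);
translate([2013, 112, 57]) cube([109, 23, 1008]);
translate([2214, 112, 57]) cube([109, 23, 1008]);


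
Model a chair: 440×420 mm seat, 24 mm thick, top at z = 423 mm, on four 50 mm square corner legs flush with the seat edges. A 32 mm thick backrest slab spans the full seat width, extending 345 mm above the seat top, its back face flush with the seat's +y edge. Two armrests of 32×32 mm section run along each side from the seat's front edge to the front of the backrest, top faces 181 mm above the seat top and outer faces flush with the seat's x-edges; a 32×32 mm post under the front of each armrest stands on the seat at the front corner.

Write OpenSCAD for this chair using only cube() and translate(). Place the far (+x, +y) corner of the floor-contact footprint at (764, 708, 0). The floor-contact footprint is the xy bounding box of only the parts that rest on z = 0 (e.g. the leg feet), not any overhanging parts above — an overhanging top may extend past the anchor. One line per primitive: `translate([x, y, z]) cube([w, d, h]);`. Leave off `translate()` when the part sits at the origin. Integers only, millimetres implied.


// leg_h = 423 - 24 = 399
// arm post h = 181 - 32 = 149
translate([324, 288, 399]) cube([440, 420, 24]);
translate([324, 288, 0]) cube([50, 50, 399]);
translate([714, 288, 0]) cube([50, 50, 399]);
translate([324, 658, 0]) cube([50, 50, 399]);
translate([714, 658, 0]) cube([50, 50, 399]);
translate([324, 676, 423]) cube([440, 32, 345]);
translate([324, 288, 572]) cube([32, 388, 32]);
translate([732, 288, 572]) cube([32, 388, 32]);
translate([324, 288, 423]) cube([32, 32, 149]);
translate([732, 288, 423]) cube([32, 32, 149]);


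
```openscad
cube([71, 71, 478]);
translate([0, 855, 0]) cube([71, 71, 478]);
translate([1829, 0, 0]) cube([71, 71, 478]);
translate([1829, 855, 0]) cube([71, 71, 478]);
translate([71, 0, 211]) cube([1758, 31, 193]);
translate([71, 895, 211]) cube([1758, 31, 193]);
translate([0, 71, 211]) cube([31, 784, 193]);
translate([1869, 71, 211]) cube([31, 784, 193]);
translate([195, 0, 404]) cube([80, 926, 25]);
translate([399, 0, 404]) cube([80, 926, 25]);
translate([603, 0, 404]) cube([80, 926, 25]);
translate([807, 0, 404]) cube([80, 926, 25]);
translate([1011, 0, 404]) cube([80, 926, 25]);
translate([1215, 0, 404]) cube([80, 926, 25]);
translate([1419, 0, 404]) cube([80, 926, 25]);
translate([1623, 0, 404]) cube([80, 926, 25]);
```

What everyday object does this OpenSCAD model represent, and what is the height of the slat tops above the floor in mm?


A bed frame. The slat-top height is 429 mm.

Four posts, four rails, and a row of slats — a bed frame. Slats sit on the rails at z = 211 + 193 = 404; with slat thickness 25, the top is 429 mm.


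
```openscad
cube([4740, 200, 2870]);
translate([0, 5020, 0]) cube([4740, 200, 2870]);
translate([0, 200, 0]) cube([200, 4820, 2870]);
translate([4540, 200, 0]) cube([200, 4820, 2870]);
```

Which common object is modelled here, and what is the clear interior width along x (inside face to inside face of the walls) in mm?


A house (or room) frame. The interior width is 4340 mm.

Four 2870 mm walls enclosing a rectangle with no floor or roof — a room or house frame. Outside width is 4740 mm and wall thickness is 200 mm, so the interior width is 4740 − 2 × 200 = 4340 mm.


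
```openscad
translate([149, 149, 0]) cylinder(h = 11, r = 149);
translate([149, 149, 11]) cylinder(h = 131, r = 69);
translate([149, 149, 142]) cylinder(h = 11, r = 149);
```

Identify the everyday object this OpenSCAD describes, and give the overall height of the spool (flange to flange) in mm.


A spool. The overall height is 153 mm.

Three coaxial cylinders, large–small–large — a spool. Two 11 mm flanges and a 131 mm core give 11 + 131 + 11 = 153 mm.


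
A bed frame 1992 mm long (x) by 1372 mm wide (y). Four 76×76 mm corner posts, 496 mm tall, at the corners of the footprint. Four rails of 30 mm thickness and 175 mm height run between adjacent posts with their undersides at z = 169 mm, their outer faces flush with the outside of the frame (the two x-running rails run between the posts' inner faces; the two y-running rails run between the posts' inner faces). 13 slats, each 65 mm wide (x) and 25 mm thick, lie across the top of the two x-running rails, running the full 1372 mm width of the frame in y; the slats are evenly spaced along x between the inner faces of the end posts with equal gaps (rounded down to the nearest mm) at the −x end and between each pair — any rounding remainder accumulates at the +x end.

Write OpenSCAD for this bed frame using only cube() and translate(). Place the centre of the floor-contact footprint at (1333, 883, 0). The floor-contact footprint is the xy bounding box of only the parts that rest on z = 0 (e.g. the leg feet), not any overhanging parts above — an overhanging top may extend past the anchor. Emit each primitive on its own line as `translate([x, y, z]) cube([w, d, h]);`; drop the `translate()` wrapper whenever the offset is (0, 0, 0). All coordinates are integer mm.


translate([337, 197, 0]) cube([76, 76, 496]);
translate([337, 1493, 0]) cube([76, 76, 496]);
translate([2253, 197, 0]) cube([76, 76, 496]);
translate([2253, 1493, 0]) cube([76, 76, 496]);
translate([413, 197, 169]) cube([1840, 30, 175]);
translate([413, 1539, 169]) cube([1840, 30, 175]);
translate([337, 273, 169]) cube([30, 1220, 175]);
translate([2299, 273, 169]) cube([30, 1220, 175]);
translate([484, 197, 344]) cube([65, 1372, 25]);
translate([620, 197, 344]) cube([65, 1372, 25]);
translate([756, 197, 344]) cube([65, 1372, 25]);
translate([892, 197, 344]) cube([65, 1372, 25]);
translate([1028, 197, 344]) cube([65, 1372, 25]);
translate([1164, 197, 344]) cube([65, 1372, 25]);
translate([1300, 197, 344]) cube([65, 1372, 25]);
translate([1436, 197, 344]) cube([65, 1372, 25]);
translate([1572, 197, 344]) cube([65, 1372, 25]);
translate([1708, 197, 344]) cube([65, 1372, 25]);
translate([1844, 197, 344]) cube([65, 1372, 25]);
translate([1980, 197, 344]) cube([65, 1372, 25]);
translate([2116, 197, 344]) cube([65, 1372, 25]);


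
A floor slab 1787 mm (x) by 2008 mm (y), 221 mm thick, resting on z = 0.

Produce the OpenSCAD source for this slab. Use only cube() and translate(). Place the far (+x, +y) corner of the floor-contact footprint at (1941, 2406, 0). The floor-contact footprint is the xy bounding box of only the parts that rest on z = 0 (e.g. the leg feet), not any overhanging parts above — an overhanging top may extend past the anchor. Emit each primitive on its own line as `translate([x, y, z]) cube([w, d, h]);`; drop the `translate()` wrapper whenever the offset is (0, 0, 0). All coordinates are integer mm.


translate([154, 398, 0]) cube([1787, 2008, 221]);


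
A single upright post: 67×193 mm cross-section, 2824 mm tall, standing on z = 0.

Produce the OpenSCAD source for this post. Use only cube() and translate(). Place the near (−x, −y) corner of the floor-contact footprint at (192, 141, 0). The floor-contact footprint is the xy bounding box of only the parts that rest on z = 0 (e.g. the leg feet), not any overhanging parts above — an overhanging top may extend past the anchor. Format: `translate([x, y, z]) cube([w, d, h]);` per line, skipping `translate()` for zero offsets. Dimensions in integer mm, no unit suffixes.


translate([192, 141, 0]) cube([67, 193, 2824]);


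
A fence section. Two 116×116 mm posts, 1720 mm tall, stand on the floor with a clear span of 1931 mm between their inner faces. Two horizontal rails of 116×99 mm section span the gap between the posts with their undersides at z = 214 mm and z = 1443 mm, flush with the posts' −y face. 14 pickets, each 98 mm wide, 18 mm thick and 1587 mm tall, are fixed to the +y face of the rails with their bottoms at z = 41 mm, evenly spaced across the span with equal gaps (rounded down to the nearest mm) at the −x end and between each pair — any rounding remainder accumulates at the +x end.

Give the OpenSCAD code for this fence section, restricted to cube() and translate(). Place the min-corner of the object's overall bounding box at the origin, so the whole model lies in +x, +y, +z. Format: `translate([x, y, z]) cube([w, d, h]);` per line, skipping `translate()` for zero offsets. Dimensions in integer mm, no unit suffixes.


cube([116, 116, 1720]);
translate([2047, 0, 0]) cube([116, 116, 1720]);
translate([116, 0, 214]) cube([1931, 116, 99]);
translate([116, 0, 1443]) cube([1931, 116, 99]);
translate([153, 116, 41]) cube([98, 18, 1587]);
translate([288, 116, 41]) cube([98, 18, 1587]);
translate([423, 116, 41]) cube([98, 18, 1587]);
translate([558, 116, 41]) cube([98, 18, 1587]);
translate([693, 116, 41]) cube([98, 18, 1587]);
translate([828, 116, 41]) cube([98, 18, 1587]);
translate([963, 116, 41]) cube([98, 18, 1587]);
translate([1098, 116, 41]) cube([98, 18, 1587]);
translate([1233, 116, 41]) cube([98, 18, 1587]);
translate([1368, 116, 41]) cube([98, 18, 1587]);
translate([1503, 116, 41]) cube([98, 18, 1587]);
translate([1638, 116, 41]) cube([98, 18, 1587]);
translate([1773, 116, 41]) cube([98, 18, 1587]);
translate([1908, 116, 41]) cube([98, 18, 1587]);


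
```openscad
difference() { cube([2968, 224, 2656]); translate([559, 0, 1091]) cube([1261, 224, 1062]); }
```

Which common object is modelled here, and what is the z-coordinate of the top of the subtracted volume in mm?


A wall with a window opening. The window head height is 2153 mm.

A wall with a rectangular opening subtracted — a window. Sill at z = 1091, opening 1062 mm tall, so the head is at 1091 + 1062 = 2153 mm.


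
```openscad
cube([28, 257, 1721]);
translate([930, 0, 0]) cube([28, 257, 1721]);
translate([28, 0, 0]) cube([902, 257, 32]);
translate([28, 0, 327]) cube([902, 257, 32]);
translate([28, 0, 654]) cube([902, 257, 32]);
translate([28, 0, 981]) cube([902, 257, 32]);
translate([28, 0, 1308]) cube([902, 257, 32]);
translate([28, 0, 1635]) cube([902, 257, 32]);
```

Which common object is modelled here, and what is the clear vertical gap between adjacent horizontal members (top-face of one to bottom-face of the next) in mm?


A bookshelf. The clear shelf gap is 295 mm.

Two tall side panels with 6 horizontal boards between them — a bookshelf. The first two shelf undersides are at z = 0 and z = 327; with shelf thickness 32, the clear gap is 327 − 0 − 32 = 295 mm.


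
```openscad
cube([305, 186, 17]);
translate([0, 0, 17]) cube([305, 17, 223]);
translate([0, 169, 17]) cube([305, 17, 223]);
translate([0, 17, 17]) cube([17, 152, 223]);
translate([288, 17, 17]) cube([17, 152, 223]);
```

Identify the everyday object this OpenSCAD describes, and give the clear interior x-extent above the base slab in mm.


An open box. The internal width is 271 mm.

A 305×186 base slab with four walls standing on it — an open box. The base is 305 mm wide and the walls are 17 mm thick, so the internal width is 305 − 2 × 17 = 271 mm.
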